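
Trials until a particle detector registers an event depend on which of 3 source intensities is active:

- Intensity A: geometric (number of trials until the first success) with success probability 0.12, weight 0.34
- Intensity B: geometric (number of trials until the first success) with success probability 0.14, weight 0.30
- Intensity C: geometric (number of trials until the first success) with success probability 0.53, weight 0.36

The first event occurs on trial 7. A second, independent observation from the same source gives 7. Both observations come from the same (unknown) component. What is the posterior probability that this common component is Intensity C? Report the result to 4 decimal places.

The responsibility of component k is π_k f_k(x) divided by Σ_j π_j f_j(x).
Since both observations come from the same component, the likelihood for component k is f_k(x₁)·f_k(x₂).
  f_A = [0.12·(1−0.12)^6 = 0.12·0.464404 = 0.0557285] × [0.0557285] = 0.00310566
  f_B = [0.14·(1−0.14)^6 = 0.14·0.404567 = 0.0566394] × [0.0566394] = 0.00320802
  f_C = [0.53·(1−0.53)^6 = 0.53·0.0107792 = 0.00571298] × [0.00571298] = 3.26382e-05
Unnormalised posteriors:
  π_A·f_A = 0.34 × 0.00310566 = 0.00105593
  π_B·f_B = 0.30 × 0.00320802 = 0.000962407
  π_C·f_C = 0.36 × 3.26382e-05 = 1.17497e-05
Normaliser: 0.00105593 + 0.000962407 + 1.17497e-05 = 0.00203008
So the posterior for Intensity C is 1.17497e-05 / 0.00203008 ≈ 0.0058.

0.0058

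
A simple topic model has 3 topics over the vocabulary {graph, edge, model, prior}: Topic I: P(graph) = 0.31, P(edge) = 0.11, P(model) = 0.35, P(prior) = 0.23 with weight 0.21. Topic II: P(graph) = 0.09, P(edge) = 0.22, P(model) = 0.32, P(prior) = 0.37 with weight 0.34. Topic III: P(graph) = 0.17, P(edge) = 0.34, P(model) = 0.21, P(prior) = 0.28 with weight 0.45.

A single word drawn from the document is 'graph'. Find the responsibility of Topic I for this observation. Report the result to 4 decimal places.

By Bayes' theorem, P(k | x) = w_k f_k(x) / Σ_j w_j f_j(x).
Component likelihoods at x = 'graph':
  f_I = P(graph | comp) = 0.31
  f_II = P(graph | comp) = 0.09
  f_III = P(graph | comp) = 0.17
Weight by the priors:
  w_I·f_I = 0.21 × 0.31 = 0.0651
  w_II·f_II = 0.34 × 0.09 = 0.0306
  w_III·f_III = 0.45 × 0.17 = 0.0765
Evidence: 0.0651 + 0.0306 + 0.0765 = 0.1722
So the posterior for Topic I is 0.0651 / 0.1722 ≈ 0.3780.

0.3780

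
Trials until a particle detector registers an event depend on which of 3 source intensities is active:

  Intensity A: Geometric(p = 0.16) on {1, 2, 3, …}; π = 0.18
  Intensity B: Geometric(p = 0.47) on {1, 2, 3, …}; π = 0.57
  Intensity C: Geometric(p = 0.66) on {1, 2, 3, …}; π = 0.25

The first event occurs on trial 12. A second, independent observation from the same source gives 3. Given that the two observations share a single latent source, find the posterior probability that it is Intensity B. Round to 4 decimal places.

0.0642

The responsibility of component k is π_k f_k(x) divided by Σ_j π_j f_j(x).
Since both observations come from the same component, the likelihood for component k is f_k(x₁)·f_k(x₂).
  p_A = [0.0235067] × [0.112896] = 0.00265382
  p_B = [0.000435645] × [0.132023] = 5.75151e-05
  p_C = [4.63246e-06] × [0.076296] = 3.53438e-07
Weight by the priors:
  π_A·p_A = 0.18 × 0.00265382 = 0.000477687
  π_B·p_B = 0.57 × 5.75151e-05 = 3.27836e-05
  π_C·p_C = 0.25 × 3.53438e-07 = 8.83596e-08
Evidence: 0.000477687 + 3.27836e-05 + 8.83596e-08 = 0.000510559
Responsibility of Intensity B: 3.27836e-05 / 0.000510559 ≈ 0.0642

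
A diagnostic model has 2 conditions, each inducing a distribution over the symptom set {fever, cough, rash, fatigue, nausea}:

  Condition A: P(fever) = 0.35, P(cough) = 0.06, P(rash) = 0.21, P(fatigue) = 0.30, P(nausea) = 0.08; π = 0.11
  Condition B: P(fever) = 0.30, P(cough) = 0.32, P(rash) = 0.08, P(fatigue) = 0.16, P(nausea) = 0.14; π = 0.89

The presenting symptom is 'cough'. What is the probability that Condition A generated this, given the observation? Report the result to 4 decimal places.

0.0226

Apply Bayes' rule: the posterior for each component is proportional to its prior times its likelihood at x.
Component likelihoods at x = 'cough':
  L_A = 0.06
  L_B = 0.32
Multiply by the mixture weights:
  w_A·L_A = 0.11 × 0.06 = 0.0066
  w_B·L_B = 0.89 × 0.32 = 0.2848
Normaliser: 0.0066 + 0.2848 = 0.2914
P(Condition A | the observation) ≈ 0.0226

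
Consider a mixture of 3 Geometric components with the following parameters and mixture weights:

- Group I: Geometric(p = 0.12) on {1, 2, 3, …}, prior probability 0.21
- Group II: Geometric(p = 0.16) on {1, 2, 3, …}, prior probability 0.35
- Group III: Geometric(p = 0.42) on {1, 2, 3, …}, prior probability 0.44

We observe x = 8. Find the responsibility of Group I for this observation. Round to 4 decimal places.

By Bayes' theorem, P(k | x) = w_k f_k(x) / Σ_j w_j f_j(x).
Geometric probabilities:
  f_I = 0.0490411
  f_II = 0.0472145
  f_III = 0.00927353
Multiply by the mixture weights:
  w_I·f_I = 0.21 × 0.0490411 = 0.0102986
  w_II·f_II = 0.35 × 0.0472145 = 0.0165251
  w_III·f_III = 0.44 × 0.00927353 = 0.00408035
Marginal: 0.0102986 + 0.0165251 + 0.00408035 = 0.030904
P(Group I | data) = 0.0102986 / 0.030904 ≈ 0.3332

0.3332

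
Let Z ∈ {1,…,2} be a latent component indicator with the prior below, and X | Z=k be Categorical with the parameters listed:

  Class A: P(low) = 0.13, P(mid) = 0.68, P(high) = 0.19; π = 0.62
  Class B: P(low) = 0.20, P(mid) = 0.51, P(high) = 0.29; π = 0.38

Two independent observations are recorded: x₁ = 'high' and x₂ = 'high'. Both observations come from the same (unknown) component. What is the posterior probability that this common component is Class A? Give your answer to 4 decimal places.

0.4119

Posterior ∝ prior × likelihood, so P(k | x) ∝ P(Z=k) f_k(x); normalise over all components.
Since both observations come from the same component, the likelihood for component k is f_k(x₁)·f_k(x₂).
  f_A = [P(high | comp) = 0.19] × [0.19] = 0.0361
  f_B = [P(high | comp) = 0.29] × [0.29] = 0.0841
Multiply by the mixture weights:
  P(Z=A)·f_A = 0.62 × 0.0361 = 0.022382
  P(Z=B)·f_B = 0.38 × 0.0841 = 0.031958
Denominator: 0.022382 + 0.031958 = 0.05434
So the posterior for Class A is 0.022382 / 0.05434 ≈ 0.4119.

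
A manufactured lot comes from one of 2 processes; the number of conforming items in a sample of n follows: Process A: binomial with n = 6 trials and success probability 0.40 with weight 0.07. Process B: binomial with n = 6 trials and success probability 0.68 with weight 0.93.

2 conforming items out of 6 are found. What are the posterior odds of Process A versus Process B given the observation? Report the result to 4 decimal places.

0.3219

The posterior odds equal the prior odds times the likelihood ratio: (π_i/π_j)·(f_i(x)/f_j(x)).
Evaluate each component's likelihood at the observed value:
  f_A = 0.31104
  f_B = 0.0727292
Odds = (0.07/0.93) × (0.31104/0.0727292) = 0.0752688 × 4.27668 ≈ 0.3219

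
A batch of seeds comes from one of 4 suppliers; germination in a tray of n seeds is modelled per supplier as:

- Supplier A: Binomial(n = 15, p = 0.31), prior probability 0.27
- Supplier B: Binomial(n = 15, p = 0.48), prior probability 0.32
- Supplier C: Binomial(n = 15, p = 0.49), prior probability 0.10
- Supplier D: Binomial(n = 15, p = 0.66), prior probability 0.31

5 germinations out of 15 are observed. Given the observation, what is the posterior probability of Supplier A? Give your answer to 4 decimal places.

0.5424

The responsibility of component k is P(Z=k) f_k(x) divided by Σ_j P(Z=j) f_j(x).
Evaluate each component's likelihood at the observed value:
  L_A = C(15,5)·0.31^5·0.69^10 = 3003·0.00286292·0.0244619 = 0.210307
  L_B = C(15,5)·0.48^5·0.52^10 = 3003·0.0254804·0.00144555 = 0.11061
  L_C = C(15,5)·0.49^5·0.51^10 = 3003·0.0282475·0.00119042 = 0.10098
  L_D = C(15,5)·0.66^5·0.34^10 = 3003·0.125233·2.06438e-05 = 0.00776362
Unnormalised posteriors:
  P(Z=A)·L_A = 0.27 × 0.210307 = 0.056783
  P(Z=B)·L_B = 0.32 × 0.11061 = 0.0353952
  P(Z=C)·L_C = 0.10 × 0.10098 = 0.010098
  P(Z=D)·L_D = 0.31 × 0.00776362 = 0.00240672
Normaliser: 0.056783 + 0.0353952 + 0.010098 + 0.00240672 = 0.104683
P(Supplier A | x) ≈ 0.5424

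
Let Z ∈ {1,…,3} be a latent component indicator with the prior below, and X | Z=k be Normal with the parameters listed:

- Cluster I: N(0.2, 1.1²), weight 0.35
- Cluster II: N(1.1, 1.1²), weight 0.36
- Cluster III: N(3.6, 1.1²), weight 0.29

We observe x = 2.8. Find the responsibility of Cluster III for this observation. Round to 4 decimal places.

0.6305

The responsibility of component k is π_k f_k(x) divided by Σ_j π_j f_j(x).
Evaluate each component's likelihood at the observed value:
  f_I = (1/(1.1·√(2π)))·exp(−(2.8−0.2)²/(2·1.1²)) = 0.362675·exp(-2.79339) = 0.0222006
  f_II = (1/(1.1·√(2π)))·exp(−(2.8−1.1)²/(2·1.1²)) = 0.362675·exp(-1.19421) = 0.109869
  f_III = (1/(1.1·√(2π)))·exp(−(2.8−3.6)²/(2·1.1²)) = 0.362675·exp(-0.26446) = 0.278396
Unnormalised posteriors:
  π_I·f_I = 0.35 × 0.0222006 = 0.0077702
  π_II·f_II = 0.36 × 0.109869 = 0.039553
  π_III·f_III = 0.29 × 0.278396 = 0.0807348
Sum: 0.0077702 + 0.039553 + 0.0807348 = 0.128058
P(Cluster III | data) ≈ 0.6305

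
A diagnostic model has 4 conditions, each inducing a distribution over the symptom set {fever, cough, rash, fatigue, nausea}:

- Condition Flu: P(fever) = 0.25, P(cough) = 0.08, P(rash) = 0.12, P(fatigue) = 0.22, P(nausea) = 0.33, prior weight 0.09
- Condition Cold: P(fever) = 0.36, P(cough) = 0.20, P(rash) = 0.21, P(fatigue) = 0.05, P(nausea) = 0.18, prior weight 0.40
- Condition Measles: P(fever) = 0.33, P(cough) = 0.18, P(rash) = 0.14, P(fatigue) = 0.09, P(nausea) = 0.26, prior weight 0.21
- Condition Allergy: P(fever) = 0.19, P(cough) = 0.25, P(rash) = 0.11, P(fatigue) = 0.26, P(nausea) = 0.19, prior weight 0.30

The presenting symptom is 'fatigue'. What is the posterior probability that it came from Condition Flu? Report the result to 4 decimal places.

P(component k | x) = P(Z=k)·f_k(x) / marginal(x), where marginal(x) = Σ_j P(Z=j)·f_j(x).
Evaluate each component's likelihood at the observed value:
  p_Flu = P(fatigue | comp) = 0.22
  p_Cold = P(fatigue | comp) = 0.05
  p_Measles = P(fatigue | comp) = 0.09
  p_Allergy = P(fatigue | comp) = 0.26
Prior × likelihood for each component:
  P(Z=Flu)·p_Flu = 0.09 × 0.22 = 0.0198
  P(Z=Cold)·p_Cold = 0.40 × 0.05 = 0.02
  P(Z=Measles)·p_Measles = 0.21 × 0.09 = 0.0189
  P(Z=Allergy)·p_Allergy = 0.30 × 0.26 = 0.078
Denominator: 0.0198 + 0.02 + 0.0189 + 0.078 = 0.1367
Responsibility of Condition Flu: 0.0198 / 0.1367 ≈ 0.1448

0.1448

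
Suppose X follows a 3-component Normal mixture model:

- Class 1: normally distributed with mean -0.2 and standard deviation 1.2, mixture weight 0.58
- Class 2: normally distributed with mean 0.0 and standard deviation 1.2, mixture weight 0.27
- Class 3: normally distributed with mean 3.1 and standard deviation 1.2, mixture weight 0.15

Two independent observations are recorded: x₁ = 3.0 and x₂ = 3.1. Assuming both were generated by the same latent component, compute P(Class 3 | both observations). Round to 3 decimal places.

0.995

Posterior ∝ prior × likelihood, so P(k | x) ∝ π_k f_k(x); normalise over all components.
Since both observations come from the same component, the likelihood for component k is f_k(x₁)·f_k(x₂).
  p_1 = [0.00949666] × [0.00757797] = 7.19654e-05
  p_2 = [0.0146069] × [0.0118188] = 0.000172636
  p_3 = [0.3313] × [0.332452] = 0.110141
Weight by the priors:
  π_1·p_1 = 0.58 × 7.19654e-05 = 4.17399e-05
  π_2·p_2 = 0.27 × 0.000172636 = 4.66117e-05
  π_3·p_3 = 0.15 × 0.110141 = 0.0165212
Marginal: 4.17399e-05 + 4.66117e-05 + 0.0165212 = 0.0166095
P(Class 3 | x₁,x₂) ≈ 0.995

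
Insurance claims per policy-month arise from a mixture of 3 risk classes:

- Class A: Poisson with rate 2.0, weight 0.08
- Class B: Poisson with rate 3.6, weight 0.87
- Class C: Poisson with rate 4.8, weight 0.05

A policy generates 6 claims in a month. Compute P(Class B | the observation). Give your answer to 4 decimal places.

P(component k | x) = P(Z=k)·f_k(x) / marginal(x), where marginal(x) = Σ_j P(Z=j)·f_j(x).
Component likelihoods at x = 6 claims:
  f_A = 0.0120298
  f_B = 0.0826081
  f_C = 0.139798
Weight by the priors:
  P(Z=A)·f_A = 0.08 × 0.0120298 = 0.000962384
  P(Z=B)·f_B = 0.87 × 0.0826081 = 0.071869
  P(Z=C)·f_C = 0.05 × 0.139798 = 0.00698991
Normaliser: 0.000962384 + 0.071869 + 0.00698991 = 0.0798213
So the posterior for Class B is 0.071869 / 0.0798213 ≈ 0.9004.

0.9004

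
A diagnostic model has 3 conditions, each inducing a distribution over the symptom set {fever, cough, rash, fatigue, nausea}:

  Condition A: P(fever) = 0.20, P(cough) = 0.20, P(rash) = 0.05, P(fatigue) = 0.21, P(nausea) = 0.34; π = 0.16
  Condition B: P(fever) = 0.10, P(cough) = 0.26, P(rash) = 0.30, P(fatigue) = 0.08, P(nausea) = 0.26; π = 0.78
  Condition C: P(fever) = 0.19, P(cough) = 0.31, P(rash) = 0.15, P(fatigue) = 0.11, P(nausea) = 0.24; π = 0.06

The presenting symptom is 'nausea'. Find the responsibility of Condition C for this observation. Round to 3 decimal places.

P(component k | x) = π_k·f_k(x) / marginal(x), where marginal(x) = Σ_j π_j·f_j(x).
Evaluate each component's likelihood at the observed value:
  f_A = P(nausea | comp) = 0.34
  f_B = P(nausea | comp) = 0.26
  f_C = P(nausea | comp) = 0.24
Weight by the priors:
  π_A·f_A = 0.16 × 0.34 = 0.0544
  π_B·f_B = 0.78 × 0.26 = 0.2028
  π_C·f_C = 0.06 × 0.24 = 0.0144
Evidence: 0.0544 + 0.2028 + 0.0144 = 0.2716
Responsibility of Condition C: 0.0144 / 0.2716 ≈ 0.053

0.053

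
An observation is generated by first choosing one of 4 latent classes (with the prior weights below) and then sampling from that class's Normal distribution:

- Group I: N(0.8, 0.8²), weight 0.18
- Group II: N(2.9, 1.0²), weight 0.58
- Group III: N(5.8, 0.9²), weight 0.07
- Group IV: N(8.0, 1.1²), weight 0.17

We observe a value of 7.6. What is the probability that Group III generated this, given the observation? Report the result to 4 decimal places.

P(component k | x) = w_k·f_k(x) / marginal(x), where marginal(x) = Σ_j w_j·f_j(x).
Normal densities:
  f_I = (1/(0.8·√(2π)))·exp(−(7.6−0.8)²/(2·0.8²)) = 0.498678·exp(-36.12500) = 1.02078e-16
  f_II = (1/(1.0·√(2π)))·exp(−(7.6−2.9)²/(2·1.0²)) = 0.398942·exp(-11.04500) = 6.36983e-06
  f_III = (1/(0.9·√(2π)))·exp(−(7.6−5.8)²/(2·0.9²)) = 0.443269·exp(-2.00000) = 0.05999
  f_IV = (1/(1.1·√(2π)))·exp(−(7.6−8.0)²/(2·1.1²)) = 0.362675·exp(-0.06612) = 0.339472
Weight by the priors:
  w_I·f_I = 0.18 × 1.02078e-16 = 1.8374e-17
  w_II·f_II = 0.58 × 6.36983e-06 = 3.6945e-06
  w_III·f_III = 0.07 × 0.05999 = 0.0041993
  w_IV·f_IV = 0.17 × 0.339472 = 0.0577102
Normaliser: 1.8374e-17 + 3.6945e-06 + 0.0041993 + 0.0577102 = 0.0619132
Responsibility of Group III: 0.0041993 / 0.0619132 ≈ 0.0678

0.0678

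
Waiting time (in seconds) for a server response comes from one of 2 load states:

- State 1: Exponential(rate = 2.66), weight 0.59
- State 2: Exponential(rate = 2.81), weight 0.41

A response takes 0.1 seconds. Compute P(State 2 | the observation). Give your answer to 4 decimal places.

0.4197

Posterior ∝ prior × likelihood, so P(k | x) ∝ P(Z=k) f_k(x); normalise over all components.
Exponential densities:
  f_1 = 2.03873
  f_2 = 2.12163
Prior × likelihood for each component:
  P(Z=1)·f_1 = 0.59 × 2.03873 = 1.20285
  P(Z=2)·f_2 = 0.41 × 2.12163 = 0.869868
Denominator: 1.20285 + 0.869868 = 2.07272
So the posterior for State 2 is 0.869868 / 2.07272 ≈ 0.4197.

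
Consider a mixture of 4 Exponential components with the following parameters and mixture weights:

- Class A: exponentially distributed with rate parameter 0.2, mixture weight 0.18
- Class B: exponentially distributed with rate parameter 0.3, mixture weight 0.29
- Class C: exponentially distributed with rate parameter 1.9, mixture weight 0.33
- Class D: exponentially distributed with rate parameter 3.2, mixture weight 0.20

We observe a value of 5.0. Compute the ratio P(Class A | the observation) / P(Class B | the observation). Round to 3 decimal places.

Since P(k|x) ∝ π_k f_k(x), the posterior odds are π_i f_i(x) / (π_j f_j(x)).
Evaluate each component's likelihood at the observed value:
  L_A = 0.0735759
  L_B = 0.066939
  L_C = 0.000142218
  L_D = 3.60113e-07
Odds = (0.18/0.29) × (0.0735759/0.066939) = 0.62069 × 1.09915 ≈ 0.682

0.682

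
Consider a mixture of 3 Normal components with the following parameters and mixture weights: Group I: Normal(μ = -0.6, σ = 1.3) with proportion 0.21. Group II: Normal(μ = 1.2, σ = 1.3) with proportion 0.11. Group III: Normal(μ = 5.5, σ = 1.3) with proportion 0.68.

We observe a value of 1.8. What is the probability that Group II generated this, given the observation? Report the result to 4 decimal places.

The responsibility of component k is π_k f_k(x) divided by Σ_j π_j f_j(x).
Component likelihoods at x = 1.8:
  f_I = 0.05583
  f_II = 0.275874
  f_III = 0.00534497
Unnormalised posteriors:
  π_I·f_I = 0.21 × 0.05583 = 0.0117243
  π_II·f_II = 0.11 × 0.275874 = 0.0303461
  π_III·f_III = 0.68 × 0.00534497 = 0.00363458
Sum: 0.0117243 + 0.0303461 + 0.00363458 = 0.045705
P(Group II | data) = 0.0303461 / 0.045705 ≈ 0.6640

0.6640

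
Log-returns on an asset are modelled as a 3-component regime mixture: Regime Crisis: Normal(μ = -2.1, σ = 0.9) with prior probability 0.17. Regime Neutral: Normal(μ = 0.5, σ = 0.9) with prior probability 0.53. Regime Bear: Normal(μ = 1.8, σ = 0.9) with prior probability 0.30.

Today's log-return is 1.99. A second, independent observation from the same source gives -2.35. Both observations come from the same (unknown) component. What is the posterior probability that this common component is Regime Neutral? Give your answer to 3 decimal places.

Posterior ∝ prior × likelihood, so P(k | x) ∝ P(Z=k) f_k(x); normalise over all components.
Since both observations come from the same component, the likelihood for component k is f_k(x₁)·f_k(x₂).
  f_Crisis = [1.45261e-05] × [0.426493] = 6.19527e-06
  f_Neutral = [0.112589] × [0.00294553] = 0.000331635
  f_Bear = [0.433501] × [1.07055e-05] = 4.64085e-06
Prior × likelihood for each component:
  P(Z=Crisis)·f_Crisis = 0.17 × 6.19527e-06 = 1.0532e-06
  P(Z=Neutral)·f_Neutral = 0.53 × 0.000331635 = 0.000175766
  P(Z=Bear)·f_Bear = 0.30 × 4.64085e-06 = 1.39226e-06
Sum: 1.0532e-06 + 0.000175766 + 1.39226e-06 = 0.000178212
So the posterior for Regime Neutral is 0.000175766 / 0.000178212 ≈ 0.986.

0.986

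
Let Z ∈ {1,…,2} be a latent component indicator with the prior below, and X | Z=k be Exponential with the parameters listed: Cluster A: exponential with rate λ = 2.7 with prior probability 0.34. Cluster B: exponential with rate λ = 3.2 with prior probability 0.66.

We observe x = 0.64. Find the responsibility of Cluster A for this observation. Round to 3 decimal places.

Posterior ∝ prior × likelihood, so P(k | x) ∝ π_k f_k(x); normalise over all components.
Component likelihoods at x = 0.64:
  p_A = 2.7·e^(−2.7·0.64) = 2.7·e^(−1.7280) = 0.479626
  p_B = 3.2·e^(−3.2·0.64) = 3.2·e^(−2.0480) = 0.412776
Unnormalised posteriors:
  π_A·p_A = 0.34 × 0.479626 = 0.163073
  π_B·p_B = 0.66 × 0.412776 = 0.272432
Sum: 0.163073 + 0.272432 = 0.435505
So the posterior for Cluster A is 0.163073 / 0.435505 ≈ 0.374.

0.374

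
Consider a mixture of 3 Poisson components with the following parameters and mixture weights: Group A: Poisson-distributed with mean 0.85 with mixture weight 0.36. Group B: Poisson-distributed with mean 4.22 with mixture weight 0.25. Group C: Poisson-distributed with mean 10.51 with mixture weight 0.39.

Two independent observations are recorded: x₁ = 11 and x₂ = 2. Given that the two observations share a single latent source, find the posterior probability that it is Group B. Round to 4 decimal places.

P(component k | x) = w_k·f_k(x) / marginal(x), where marginal(x) = Σ_j w_j·f_j(x).
Since both observations come from the same component, the likelihood for component k is f_k(x₁)·f_k(x₂).
  f_A = [e^(−0.85)·0.85^11/11! = 1.79185e-09] × [0.154404] = 2.76668e-10
  f_B = [e^(−4.22)·4.22^11/11! = 0.00278329] × [0.13088] = 0.000364276
  f_C = [e^(−10.51)·10.51^11/11! = 0.118043] × [0.00150571] = 0.000177738
Weight by the priors:
  w_A·f_A = 0.36 × 2.76668e-10 = 9.96007e-11
  w_B·f_B = 0.25 × 0.000364276 = 9.1069e-05
  w_C·f_C = 0.39 × 0.000177738 = 6.93177e-05
Marginal: 9.96007e-11 + 9.1069e-05 + 6.93177e-05 = 0.000160387
P(Group B | x) ≈ 0.5678

0.5678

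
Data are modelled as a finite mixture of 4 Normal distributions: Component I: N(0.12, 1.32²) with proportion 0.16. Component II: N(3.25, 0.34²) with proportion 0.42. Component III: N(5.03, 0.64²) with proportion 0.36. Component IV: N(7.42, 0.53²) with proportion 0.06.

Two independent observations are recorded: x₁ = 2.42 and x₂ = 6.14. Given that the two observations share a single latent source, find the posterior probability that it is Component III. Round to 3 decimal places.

Apply Bayes' rule: the posterior for each component is proportional to its prior times its likelihood at x.
Since both observations come from the same component, the likelihood for component k is f_k(x₁)·f_k(x₂).
  L_I = [0.066232] × [9.20159e-06] = 6.0944e-07
  L_II = [0.0596179] × [2.40183e-16] = 1.43192e-17
  L_III = [0.000152522] × [0.138528] = 2.11286e-05
  L_IV = [3.5531e-20] × [0.0407459] = 1.44774e-21
Weight by the priors:
  P(Z=I)·L_I = 0.16 × 6.0944e-07 = 9.75104e-08
  P(Z=II)·L_II = 0.42 × 1.43192e-17 = 6.01407e-18
  P(Z=III)·L_III = 0.36 × 2.11286e-05 = 7.6063e-06
  P(Z=IV)·L_IV = 0.06 × 1.44774e-21 = 8.68644e-23
Denominator: 9.75104e-08 + 6.01407e-18 + 7.6063e-06 + 8.68644e-23 = 7.70381e-06
Responsibility of Component III: 7.6063e-06 / 7.70381e-06 ≈ 0.987

0.987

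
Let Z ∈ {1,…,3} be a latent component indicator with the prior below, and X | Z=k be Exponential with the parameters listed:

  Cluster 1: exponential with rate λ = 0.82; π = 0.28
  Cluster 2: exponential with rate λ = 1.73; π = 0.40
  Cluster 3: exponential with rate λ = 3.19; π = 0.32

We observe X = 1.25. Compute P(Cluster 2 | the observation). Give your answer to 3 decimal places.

By Bayes' theorem, P(k | x) = w_k f_k(x) / Σ_j w_j f_j(x).
Component likelihoods at x = 1.25:
  f_1 = 0.294213
  f_2 = 0.199014
  f_3 = 0.0591618
Unnormalised posteriors:
  w_1·f_1 = 0.28 × 0.294213 = 0.0823797
  w_2·f_2 = 0.40 × 0.199014 = 0.0796057
  w_3·f_3 = 0.32 × 0.0591618 = 0.0189318
Sum: 0.0823797 + 0.0796057 + 0.0189318 = 0.180917
P(Cluster 2 | the observation) ≈ 0.440

0.440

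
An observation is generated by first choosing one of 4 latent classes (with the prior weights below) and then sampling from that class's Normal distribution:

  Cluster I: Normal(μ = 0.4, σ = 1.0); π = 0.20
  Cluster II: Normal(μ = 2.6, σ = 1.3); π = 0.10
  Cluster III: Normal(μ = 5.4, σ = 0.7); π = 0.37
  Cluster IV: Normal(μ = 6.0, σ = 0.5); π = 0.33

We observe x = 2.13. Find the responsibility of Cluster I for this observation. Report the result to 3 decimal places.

0.383

By Bayes' theorem, P(k | x) = π_k f_k(x) / Σ_j π_j f_j(x).
Evaluate each component's likelihood at the observed value:
  L_I = 0.0893326
  L_II = 0.287464
  L_III = 1.04033e-05
  L_IV = 7.81934e-14
Unnormalised posteriors:
  π_I·L_I = 0.20 × 0.0893326 = 0.0178665
  π_II·L_II = 0.10 × 0.287464 = 0.0287464
  π_III·L_III = 0.37 × 1.04033e-05 = 3.84923e-06
  π_IV·L_IV = 0.33 × 7.81934e-14 = 2.58038e-14
Denominator: 0.0178665 + 0.0287464 + 3.84923e-06 + 2.58038e-14 = 0.0466168
P(Cluster I | the observation) ≈ 0.383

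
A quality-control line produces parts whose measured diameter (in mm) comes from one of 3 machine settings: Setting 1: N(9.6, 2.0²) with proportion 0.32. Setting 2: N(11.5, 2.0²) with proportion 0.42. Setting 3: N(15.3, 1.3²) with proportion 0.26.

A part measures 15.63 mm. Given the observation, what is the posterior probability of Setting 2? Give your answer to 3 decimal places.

Apply Bayes' rule: the posterior for each component is proportional to its prior times its likelihood at x.
Normal densities:
  f_1 = (1/(2.0·√(2π)))·exp(−(15.63−9.6)²/(2·2.0²)) = 0.199471·exp(-4.54511) = 0.00211818
  f_2 = (1/(2.0·√(2π)))·exp(−(15.63−11.5)²/(2·2.0²)) = 0.199471·exp(-2.13211) = 0.0236546
  f_3 = (1/(1.3·√(2π)))·exp(−(15.63−15.3)²/(2·1.3²)) = 0.306879·exp(-0.03222) = 0.297149
Unnormalised posteriors:
  w_1·f_1 = 0.32 × 0.00211818 = 0.000677817
  w_2·f_2 = 0.42 × 0.0236546 = 0.00993493
  w_3·f_3 = 0.26 × 0.297149 = 0.0772587
Denominator: 0.000677817 + 0.00993493 + 0.0772587 = 0.0878715
P(Setting 2 | data) ≈ 0.113

0.113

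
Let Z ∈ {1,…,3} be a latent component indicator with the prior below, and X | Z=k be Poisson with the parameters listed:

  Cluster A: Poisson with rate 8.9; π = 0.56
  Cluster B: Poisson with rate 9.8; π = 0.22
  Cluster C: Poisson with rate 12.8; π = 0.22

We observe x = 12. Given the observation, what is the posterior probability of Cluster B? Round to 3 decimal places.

0.238

Posterior ∝ prior × likelihood, so P(k | x) ∝ w_k f_k(x); normalise over all components.
Component likelihoods at x = 12:
  L_A = 0.070327
  L_B = 0.0908427
  L_C = 0.111484
Prior × likelihood for each component:
  w_A·L_A = 0.56 × 0.070327 = 0.0393831
  w_B·L_B = 0.22 × 0.0908427 = 0.0199854
  w_C·L_C = 0.22 × 0.111484 = 0.0245265
Denominator: 0.0393831 + 0.0199854 + 0.0245265 = 0.083895
P(Cluster B | the observation) = 0.0199854 / 0.083895 ≈ 0.238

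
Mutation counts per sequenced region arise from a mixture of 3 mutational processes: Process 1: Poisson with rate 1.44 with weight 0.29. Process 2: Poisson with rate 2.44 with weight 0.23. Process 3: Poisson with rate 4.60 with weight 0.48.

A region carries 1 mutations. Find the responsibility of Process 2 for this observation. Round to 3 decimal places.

By Bayes' theorem, P(k | x) = π_k f_k(x) / Σ_j π_j f_j(x).
Poisson probabilities:
  L_1 = 0.341176
  L_2 = 0.212672
  L_3 = 0.0462384
Prior × likelihood for each component:
  π_1·L_1 = 0.29 × 0.341176 = 0.098941
  π_2·L_2 = 0.23 × 0.212672 = 0.0489147
  π_3·L_3 = 0.48 × 0.0462384 = 0.0221945
Normaliser: 0.098941 + 0.0489147 + 0.0221945 = 0.17005
Responsibility of Process 2: 0.0489147 / 0.17005 ≈ 0.288

0.288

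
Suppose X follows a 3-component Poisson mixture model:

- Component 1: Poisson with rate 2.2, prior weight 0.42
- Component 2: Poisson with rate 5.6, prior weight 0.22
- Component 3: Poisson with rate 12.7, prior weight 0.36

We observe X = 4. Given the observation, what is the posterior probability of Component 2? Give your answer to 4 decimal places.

Apply Bayes' rule: the posterior for each component is proportional to its prior times its likelihood at x.
Poisson probabilities:
  p_1 = e^(−2.2)·2.2^4/4! = 0.108151
  p_2 = e^(−5.6)·5.6^4/4! = 0.151528
  p_3 = e^(−12.7)·12.7^4/4! = 0.00330722
Prior × likelihood for each component:
  π_1·p_1 = 0.42 × 0.108151 = 0.0454235
  π_2·p_2 = 0.22 × 0.151528 = 0.0333361
  π_3·p_3 = 0.36 × 0.00330722 = 0.0011906
Normaliser: 0.0454235 + 0.0333361 + 0.0011906 = 0.0799502
P(Component 2 | data) ≈ 0.4170

0.4170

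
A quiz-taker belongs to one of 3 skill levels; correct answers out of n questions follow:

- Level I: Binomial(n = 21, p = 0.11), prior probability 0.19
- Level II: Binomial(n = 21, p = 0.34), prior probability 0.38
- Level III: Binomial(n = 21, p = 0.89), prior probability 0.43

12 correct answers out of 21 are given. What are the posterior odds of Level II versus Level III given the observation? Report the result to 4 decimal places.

The posterior odds equal the prior odds times the likelihood ratio: (w_i/w_j)·(f_i(x)/f_j(x)).
Binomial probabilities:
  f_I = 3.23196e-07
  f_II = 0.0166681
  f_III = 0.000171182
0.00633388 / 7.36083e-05 ≈ 86.0485

86.0485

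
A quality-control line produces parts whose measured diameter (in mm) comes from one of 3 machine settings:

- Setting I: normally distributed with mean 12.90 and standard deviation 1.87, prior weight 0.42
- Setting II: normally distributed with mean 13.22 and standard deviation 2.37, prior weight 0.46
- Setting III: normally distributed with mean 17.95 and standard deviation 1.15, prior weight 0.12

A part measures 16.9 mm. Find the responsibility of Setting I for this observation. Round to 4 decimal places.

0.1523

Posterior ∝ prior × likelihood, so P(k | x) ∝ π_k f_k(x); normalise over all components.
Evaluate each component's likelihood at the observed value:
  p_I = 0.0216529
  p_II = 0.0504217
  p_III = 0.228659
Unnormalised posteriors:
  π_I·p_I = 0.42 × 0.0216529 = 0.0090942
  π_II·p_II = 0.46 × 0.0504217 = 0.023194
  π_III·p_III = 0.12 × 0.228659 = 0.027439
Marginal: 0.0090942 + 0.023194 + 0.027439 = 0.0597272
P(Setting I | x) ≈ 0.1523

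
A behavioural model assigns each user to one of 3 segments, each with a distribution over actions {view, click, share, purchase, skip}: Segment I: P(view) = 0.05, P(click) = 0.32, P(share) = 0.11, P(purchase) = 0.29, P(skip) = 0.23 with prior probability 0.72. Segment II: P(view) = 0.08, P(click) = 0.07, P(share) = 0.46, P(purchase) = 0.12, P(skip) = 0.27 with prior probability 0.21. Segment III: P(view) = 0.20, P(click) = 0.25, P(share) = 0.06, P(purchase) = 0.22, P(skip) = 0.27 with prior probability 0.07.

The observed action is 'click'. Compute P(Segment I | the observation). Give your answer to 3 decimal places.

0.877

Posterior ∝ prior × likelihood, so P(k | x) ∝ π_k f_k(x); normalise over all components.
Component likelihoods at x = 'click':
  f_I = 0.32
  f_II = 0.07
  f_III = 0.25
Prior × likelihood for each component:
  π_I·f_I = 0.72 × 0.32 = 0.2304
  π_II·f_II = 0.21 × 0.07 = 0.0147
  π_III·f_III = 0.07 × 0.25 = 0.0175
Denominator: 0.2304 + 0.0147 + 0.0175 = 0.2626
Responsibility of Segment I: 0.2304 / 0.2626 ≈ 0.877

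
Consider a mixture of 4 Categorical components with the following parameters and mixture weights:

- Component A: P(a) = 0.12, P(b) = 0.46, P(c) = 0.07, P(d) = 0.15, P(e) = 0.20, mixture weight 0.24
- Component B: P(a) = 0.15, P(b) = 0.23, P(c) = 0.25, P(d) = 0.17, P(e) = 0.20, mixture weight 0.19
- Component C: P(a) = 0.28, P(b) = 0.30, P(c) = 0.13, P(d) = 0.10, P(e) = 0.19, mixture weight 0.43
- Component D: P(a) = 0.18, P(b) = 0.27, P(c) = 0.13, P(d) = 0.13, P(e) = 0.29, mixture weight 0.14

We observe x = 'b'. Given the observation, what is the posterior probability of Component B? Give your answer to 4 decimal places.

0.1362

P(component k | x) = w_k·f_k(x) / marginal(x), where marginal(x) = Σ_j w_j·f_j(x).
Categorical probabilities:
  p_A = P(b | comp) = 0.46
  p_B = P(b | comp) = 0.23
  p_C = P(b | comp) = 0.30
  p_D = P(b | comp) = 0.27
Prior × likelihood for each component:
  w_A·p_A = 0.24 × 0.46 = 0.1104
  w_B·p_B = 0.19 × 0.23 = 0.0437
  w_C·p_C = 0.43 × 0.3 = 0.129
  w_D·p_D = 0.14 × 0.27 = 0.0378
Sum: 0.1104 + 0.0437 + 0.129 + 0.0378 = 0.3209
Responsibility of Component B: 0.0437 / 0.3209 ≈ 0.1362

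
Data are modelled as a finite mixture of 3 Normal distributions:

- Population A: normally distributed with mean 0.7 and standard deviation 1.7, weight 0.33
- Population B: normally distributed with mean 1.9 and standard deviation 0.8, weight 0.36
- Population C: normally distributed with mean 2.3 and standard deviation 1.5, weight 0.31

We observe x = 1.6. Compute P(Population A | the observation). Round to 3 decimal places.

P(component k | x) = π_k·f_k(x) / marginal(x), where marginal(x) = Σ_j π_j·f_j(x).
Component likelihoods at x = 1.6:
  p_A = (1/(1.7·√(2π)))·exp(−(1.6−0.7)²/(2·1.7²)) = 0.234672·exp(-0.14014) = 0.203986
  p_B = (1/(0.8·√(2π)))·exp(−(1.6−1.9)²/(2·0.8²)) = 0.498678·exp(-0.07031) = 0.464819
  p_C = (1/(1.5·√(2π)))·exp(−(1.6−2.3)²/(2·1.5²)) = 0.265962·exp(-0.10889) = 0.238522
Weight by the priors:
  π_A·p_A = 0.33 × 0.203986 = 0.0673153
  π_B·p_B = 0.36 × 0.464819 = 0.167335
  π_C·p_C = 0.31 × 0.238522 = 0.0739419
Marginal: 0.0673153 + 0.167335 + 0.0739419 = 0.308592
P(Population A | 1.6) ≈ 0.218

0.218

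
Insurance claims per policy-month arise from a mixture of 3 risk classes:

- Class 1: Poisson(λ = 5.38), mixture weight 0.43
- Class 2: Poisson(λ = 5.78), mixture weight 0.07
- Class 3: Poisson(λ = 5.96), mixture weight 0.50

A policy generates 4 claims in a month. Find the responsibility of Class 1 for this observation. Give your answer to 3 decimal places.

By Bayes' theorem, P(k | x) = P(Z=k) f_k(x) / Σ_j P(Z=j) f_j(x).
Evaluate each component's likelihood at the observed value:
  L_1 = e^(−5.38)·5.38^4/4! = 0.160847
  L_2 = e^(−5.78)·5.78^4/4! = 0.143641
  L_3 = e^(−5.96)·5.96^4/4! = 0.135637
Prior × likelihood for each component:
  P(Z=1)·L_1 = 0.43 × 0.160847 = 0.0691643
  P(Z=2)·L_2 = 0.07 × 0.143641 = 0.0100549
  P(Z=3)·L_3 = 0.50 × 0.135637 = 0.0678186
Marginal: 0.0691643 + 0.0100549 + 0.0678186 = 0.147038
P(Class 1 | 4 claims) ≈ 0.470

0.470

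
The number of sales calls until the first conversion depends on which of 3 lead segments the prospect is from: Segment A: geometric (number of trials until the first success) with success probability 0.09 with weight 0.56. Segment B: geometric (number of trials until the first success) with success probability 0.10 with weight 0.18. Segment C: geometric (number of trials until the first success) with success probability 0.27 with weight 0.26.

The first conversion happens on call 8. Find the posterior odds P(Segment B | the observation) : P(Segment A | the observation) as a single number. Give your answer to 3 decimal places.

0.331

Since P(k|x) ∝ π_k f_k(x), the posterior odds are π_i f_i(x) / (π_j f_j(x)).
Evaluate each component's likelihood at the observed value:
  p_A = 0.0465085
  p_B = 0.0478297
  p_C = 0.029828
Posterior odds = (π_B·p_B) / (π_A·p_A) = (0.18·0.0478297) / (0.56·0.0465085) = 0.00860934 / 0.0260448 ≈ 0.331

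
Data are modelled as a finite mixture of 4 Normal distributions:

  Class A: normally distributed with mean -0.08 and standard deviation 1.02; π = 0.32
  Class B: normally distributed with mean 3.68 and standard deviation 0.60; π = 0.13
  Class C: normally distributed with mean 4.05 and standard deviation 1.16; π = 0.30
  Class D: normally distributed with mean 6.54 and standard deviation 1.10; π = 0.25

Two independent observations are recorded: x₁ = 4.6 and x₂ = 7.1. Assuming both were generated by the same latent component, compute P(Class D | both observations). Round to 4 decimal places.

0.8591

Posterior ∝ prior × likelihood, so P(k | x) ∝ P(Z=k) f_k(x); normalise over all components.
Since both observations come from the same component, the likelihood for component k is f_k(x₁)·f_k(x₂).
  p_A = [(1/(1.02·√(2π)))·exp(−(4.6−-0.08)²/(2·1.02²)) = 0.391120·exp(-10.52595) = 1.04941e-05] × [6.80053e-12] = 7.13658e-17
  p_B = [(1/(0.60·√(2π)))·exp(−(4.6−3.68)²/(2·0.60²)) = 0.664904·exp(-1.17556) = 0.205221] × [5.85659e-08] = 1.20189e-08
  p_C = [(1/(1.16·√(2π)))·exp(−(4.6−4.05)²/(2·1.16²)) = 0.343916·exp(-0.11240) = 0.307352] × [0.0108456] = 0.00333342
  p_D = [(1/(1.10·√(2π)))·exp(−(4.6−6.54)²/(2·1.10²)) = 0.362675·exp(-1.55521) = 0.0765772] × [0.318595] = 0.0243971
Prior × likelihood for each component:
  P(Z=A)·p_A = 0.32 × 7.13658e-17 = 2.28371e-17
  P(Z=B)·p_B = 0.13 × 1.20189e-08 = 1.56246e-09
  P(Z=C)·p_C = 0.30 × 0.00333342 = 0.00100003
  P(Z=D)·p_D = 0.25 × 0.0243971 = 0.00609928
Marginal: 2.28371e-17 + 1.56246e-09 + 0.00100003 + 0.00609928 = 0.0070993
P(Class D | data) = 0.00609928 / 0.0070993 ≈ 0.8591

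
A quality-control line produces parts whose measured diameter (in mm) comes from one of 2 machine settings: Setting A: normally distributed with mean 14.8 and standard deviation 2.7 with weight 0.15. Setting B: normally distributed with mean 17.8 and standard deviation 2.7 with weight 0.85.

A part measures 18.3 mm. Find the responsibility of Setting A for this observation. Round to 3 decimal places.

The responsibility of component k is π_k f_k(x) divided by Σ_j π_j f_j(x).
Evaluate each component's likelihood at the observed value:
  L_A = (1/(2.7·√(2π)))·exp(−(18.3−14.8)²/(2·2.7²)) = 0.147756·exp(-0.84019) = 0.0637757
  L_B = (1/(2.7·√(2π)))·exp(−(18.3−17.8)²/(2·2.7²)) = 0.147756·exp(-0.01715) = 0.145244
Multiply by the mixture weights:
  π_A·L_A = 0.15 × 0.0637757 = 0.00956636
  π_B·L_B = 0.85 × 0.145244 = 0.123458
Evidence: 0.00956636 + 0.123458 = 0.133024
So the posterior for Setting A is 0.00956636 / 0.133024 ≈ 0.072.

0.072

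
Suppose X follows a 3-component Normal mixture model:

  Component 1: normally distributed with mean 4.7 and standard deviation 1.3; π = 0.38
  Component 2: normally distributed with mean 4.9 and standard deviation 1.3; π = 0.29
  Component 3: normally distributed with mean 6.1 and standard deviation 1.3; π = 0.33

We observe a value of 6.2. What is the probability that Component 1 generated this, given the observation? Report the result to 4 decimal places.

0.2789

By Bayes' theorem, P(k | x) = π_k f_k(x) / Σ_j π_j f_j(x).
Evaluate each component's likelihood at the observed value:
  L_1 = 0.157712
  L_2 = 0.186131
  L_3 = 0.305972
Multiply by the mixture weights:
  π_1·L_1 = 0.38 × 0.157712 = 0.0599306
  π_2·L_2 = 0.29 × 0.186131 = 0.0539781
  π_3·L_3 = 0.33 × 0.305972 = 0.100971
Normaliser: 0.0599306 + 0.0539781 + 0.100971 = 0.21488
P(Component 1 | the observation) ≈ 0.2789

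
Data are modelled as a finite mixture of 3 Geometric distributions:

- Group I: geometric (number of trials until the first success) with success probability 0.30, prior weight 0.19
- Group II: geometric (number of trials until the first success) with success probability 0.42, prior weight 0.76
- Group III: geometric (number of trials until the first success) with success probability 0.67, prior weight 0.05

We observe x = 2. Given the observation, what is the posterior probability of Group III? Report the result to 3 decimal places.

0.047

The responsibility of component k is P(Z=k) f_k(x) divided by Σ_j P(Z=j) f_j(x).
Geometric probabilities:
  L_I = 0.30·(1−0.30)^1 = 0.30·0.7 = 0.21
  L_II = 0.42·(1−0.42)^1 = 0.42·0.58 = 0.2436
  L_III = 0.67·(1−0.67)^1 = 0.67·0.33 = 0.2211
Weight by the priors:
  P(Z=I)·L_I = 0.19 × 0.21 = 0.0399
  P(Z=II)·L_II = 0.76 × 0.2436 = 0.185136
  P(Z=III)·L_III = 0.05 × 0.2211 = 0.011055
Sum: 0.0399 + 0.185136 + 0.011055 = 0.236091
Responsibility of Group III: 0.011055 / 0.236091 ≈ 0.047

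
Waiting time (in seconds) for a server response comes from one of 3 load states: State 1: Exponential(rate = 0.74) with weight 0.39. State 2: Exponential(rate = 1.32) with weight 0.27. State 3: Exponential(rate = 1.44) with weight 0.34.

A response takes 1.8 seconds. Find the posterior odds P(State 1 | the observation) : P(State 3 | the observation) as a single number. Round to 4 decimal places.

2.0781

The posterior odds equal the prior odds times the likelihood ratio: (P(Z=i)/P(Z=j))·(f_i(x)/f_j(x)).
Component likelihoods at x = 1.8 seconds:
  p_1 = 0.195322
  p_2 = 0.122656
  p_3 = 0.107813
Posterior odds = (P(Z=1)·p_1) / (P(Z=3)·p_3) = (0.39·0.195322) / (0.34·0.107813) = 0.0761756 / 0.0366564 ≈ 2.0781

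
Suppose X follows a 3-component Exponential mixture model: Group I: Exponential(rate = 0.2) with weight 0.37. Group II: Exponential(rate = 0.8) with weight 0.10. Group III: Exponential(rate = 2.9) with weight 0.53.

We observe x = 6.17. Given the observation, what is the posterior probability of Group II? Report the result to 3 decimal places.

The responsibility of component k is P(Z=k) f_k(x) divided by Σ_j P(Z=j) f_j(x).
Component likelihoods at x = 6.17:
  p_I = 0.0582251
  p_II = 0.00574662
  p_III = 4.91549e-08
Unnormalised posteriors:
  P(Z=I)·p_I = 0.37 × 0.0582251 = 0.0215433
  P(Z=II)·p_II = 0.10 × 0.00574662 = 0.000574662
  P(Z=III)·p_III = 0.53 × 4.91549e-08 = 2.60521e-08
Evidence: 0.0215433 + 0.000574662 + 2.60521e-08 = 0.022118
P(Group II | x) = 0.000574662 / 0.022118 ≈ 0.026

0.026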